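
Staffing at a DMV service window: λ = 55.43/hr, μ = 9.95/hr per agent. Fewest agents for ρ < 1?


Stability requires cμ > λ ⇔ c > λ/μ.
λ/μ = 55.43/9.95 = 5.5709
Minimum integer c = ⌊5.5709⌋ + 1 = 6
Check: 6·9.95 = 59.70 > 55.43, while 5·9.95 = 49.75 ≤ 55.43

Final: 6 servers


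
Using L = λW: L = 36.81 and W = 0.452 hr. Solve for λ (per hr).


λ = L/W = 36.81/0.452 = 81.4381 /hr

Final: 81.4381 /hr


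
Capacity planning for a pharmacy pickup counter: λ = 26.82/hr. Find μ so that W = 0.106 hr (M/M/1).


W = 1/(μ−λ) ⇒ μ − λ = 1/W = 1/0.106 = 9.4340
μ = λ + 1/W = 26.82 + 9.4340 = 36.2540 per hr

Final: 36.2540 /hr


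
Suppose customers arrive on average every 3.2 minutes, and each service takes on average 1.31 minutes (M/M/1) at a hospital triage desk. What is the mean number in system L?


λ = 60/3.2 = 18.7500 /hr
μ = 60/1.31 = 45.8015 /hr
ρ = λ/μ = 18.7500/45.8015 = 0.4094
L = ρ/(1−ρ) = 0.4094/0.5906 = 0.6931

Final: 0.6931


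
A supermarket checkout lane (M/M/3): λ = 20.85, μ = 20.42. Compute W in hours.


a = 1.0211; ρ = 0.3404; P₀ = 0.355708
Lq = P₀·a^c·ρ/(c!(1−ρ)²) = 0.04936
Wq = Lq/λ = 0.04936/20.85 = 0.002368 hr
W = Wq + 1/μ = 0.002368 + 0.04897 = 0.05134 hr

Final: 0.05134 hr


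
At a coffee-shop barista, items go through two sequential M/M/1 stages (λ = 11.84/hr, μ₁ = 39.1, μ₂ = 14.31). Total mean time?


Each node sees arrival rate λ = 11.84/hr (tandem ⇒ throughput preserved).
W₁ = 1/(μ₁−λ) = 1/(39.1−11.84) = 0.03668 hr
W₂ = 1/(μ₂−λ) = 1/(14.31−11.84) = 0.40486 hr
W_total = W₁ + W₂ = 0.03668 + 0.40486 = 0.44154 hr

Final: 0.44154 hr


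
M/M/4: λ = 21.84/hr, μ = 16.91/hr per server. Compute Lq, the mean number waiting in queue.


a = λ/μ = 1.2915; ρ = a/4 = 0.3229
P₀ = 0.273532
Lq = P₀·a^c·ρ / (c!·(1−ρ)²) = 0.273532·2.78251·0.3229/(24·0.45848)
= 0.02233

Final: 0.02233


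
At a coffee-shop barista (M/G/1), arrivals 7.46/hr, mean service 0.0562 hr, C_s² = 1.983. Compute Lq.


ρ = λ·E[S] = 7.46·0.0562 = 0.4193
Lq = ρ²(1+C_s²)/(2(1−ρ)) = 0.1758·(1+1.983)/(2·0.5807)
= 0.1758·2.9830/1.1615 = 0.45143

Final: 0.45143


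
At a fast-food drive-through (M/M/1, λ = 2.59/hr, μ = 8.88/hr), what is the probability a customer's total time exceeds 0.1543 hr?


W ~ Exponential(μ−λ) for M/M/1.
μ − λ = 8.88 − 2.59 = 6.2900
P(W > t) = e^{−(μ−λ)t} = e^{−0.9705} = 0.378876

Final: 0.378876


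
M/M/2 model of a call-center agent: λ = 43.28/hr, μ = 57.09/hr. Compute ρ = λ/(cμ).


ρ = λ/(cμ) = 43.28/(2·57.09) = 43.28/114.18 = 0.3791

Final: 0.3791


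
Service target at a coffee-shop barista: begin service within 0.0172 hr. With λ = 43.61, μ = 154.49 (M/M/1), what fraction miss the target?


ρ = 43.61/154.49 = 0.2823
P(Wq > t) = ρ·e^{−(μ−λ)t} = 0.2823·e^{−1.9071}
= 0.2823·0.148505 = 0.041921

Final: 0.041921


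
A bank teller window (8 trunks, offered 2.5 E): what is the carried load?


B(8,2.5) = 0.003110 (Erlang-B)
Carried load = a(1 − B) = 2.5·(1 − 0.003110) = 2.5·0.996890 = 2.4922 E

Final: 2.4922 Erlangs


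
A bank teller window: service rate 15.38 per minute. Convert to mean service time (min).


Mean service time = 1/μ = 1/15.38 minute = 0.06502 minute
In minutes: 0.06502 × 1 = 0.06502 min

Final: 0.06502 min


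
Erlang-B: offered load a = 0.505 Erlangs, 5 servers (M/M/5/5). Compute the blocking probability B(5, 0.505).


B(c,a) = (a^c/c!) / Σ_{k=0}^{c} a^k/k!
a^5/5! = 0.0002737
Σ terms (k=0..5): 1.00000 + 0.50500 + 0.12751 + 0.02146 + 0.002710 + 0.0002737 = 1.656961
B = 0.0002737/1.656961 = 0.0001652

Final: 0.0001652


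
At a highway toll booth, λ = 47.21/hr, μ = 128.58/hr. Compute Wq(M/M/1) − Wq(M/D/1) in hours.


ρ = 47.21/128.58 = 0.3672
Wq(M/M/1) = ρ/(μ−λ) = 0.3672/81.37 = 0.004512 hr
Wq(M/D/1) = ρ/(2(μ−λ)) = 0.002256 hr
Savings = 0.004512 − 0.002256 = 0.002256 hr

Final: 0.002256 hr


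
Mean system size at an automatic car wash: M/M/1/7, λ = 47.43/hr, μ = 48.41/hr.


ρ = 47.43/48.41 = 0.9798
L = ρ[1 − (K+1)ρ^K + Kρ^(K+1)] / [(1−ρ)(1−ρ^(K+1))]
Numerator: 0.9798·(1 − 8·0.866615 + 7·0.849072) = 0.010366
Denominator: (0.02024)·(0.150928) = 0.003055
L = 0.010366/0.003055 = 3.3927

Final: 3.3927


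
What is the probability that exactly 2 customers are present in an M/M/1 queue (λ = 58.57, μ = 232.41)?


ρ = 58.57/232.41 = 0.2520
P_n = (1−ρ)·ρ^n = (1 − 0.2520)·0.2520^2 = 0.7480·0.063510 = 0.047505

Final: 0.047505


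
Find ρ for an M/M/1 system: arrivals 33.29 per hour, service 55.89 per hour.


ρ = λ/μ = 33.29/55.89 = 0.5956

Final: 0.5956


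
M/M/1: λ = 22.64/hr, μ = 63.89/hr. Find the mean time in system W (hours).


W = 1/(μ−λ) = 1/(63.89 − 22.64) = 1/41.25 = 0.02424 hr

Final: 0.02424 hr


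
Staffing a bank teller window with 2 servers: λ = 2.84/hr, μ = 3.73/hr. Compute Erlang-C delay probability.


a = λ/μ = 0.7614; ρ = a/2 = 0.3807
P₀ = 0.448544 (from M/M/c formula)
C(c,a) = [a^c/(c!(1−ρ))]·P₀ = [0.57972/(2·0.6193)]·0.448544
= 0.46804·0.448544 = 0.209938

Final: 0.209938


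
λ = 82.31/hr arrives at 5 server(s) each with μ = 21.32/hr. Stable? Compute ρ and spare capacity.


Total capacity cμ = 5·21.32 = 106.60/hr
ρ = λ/(cμ) = 82.31/106.60 = 0.7721
Stable ⇔ ρ < 1: YES
Spare capacity = cμ − λ = 106.60 − 82.31 = 24.29/hr

Final: ρ = 0.7721; stable; margin = 24.29/hr


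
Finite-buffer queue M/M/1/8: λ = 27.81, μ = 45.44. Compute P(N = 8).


ρ = λ/μ = 27.81/45.44 = 0.6120
P_K = (1−ρ)ρ^K/(1−ρ^(K+1)) = (0.3880·0.019683)/(1 − 0.012047)
= 0.007637/0.987953 = 0.007730

Final: 0.007730


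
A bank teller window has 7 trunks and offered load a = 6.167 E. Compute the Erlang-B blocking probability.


B(c,a) = (a^c/c!) / Σ_{k=0}^{c} a^k/k!
a^7/7! = 67.311164
Σ terms (k=0..7): 1.00000 + 6.16700 + 19.01594 + 39.09044 + 60.26769 + 74.33417 + 76.40314 + 67.31116 = 343.589550
B = 67.311164/343.589550 = 0.195906

Final: 0.195906


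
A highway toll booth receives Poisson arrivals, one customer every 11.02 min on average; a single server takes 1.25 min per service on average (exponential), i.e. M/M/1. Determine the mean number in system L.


λ = 60/11.02 = 5.4446 /hr
μ = 60/1.25 = 48.0000 /hr
ρ = λ/μ = 5.4446/48.0000 = 0.1134
L = ρ/(1−ρ) = 0.1134/0.8866 = 0.1279

Final: 0.1279


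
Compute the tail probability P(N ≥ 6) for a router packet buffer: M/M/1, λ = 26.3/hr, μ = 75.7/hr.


ρ = 26.3/75.7 = 0.3474
P(N ≥ n) = ρ^n = 0.3474^6 = 0.001759

Final: 0.001759


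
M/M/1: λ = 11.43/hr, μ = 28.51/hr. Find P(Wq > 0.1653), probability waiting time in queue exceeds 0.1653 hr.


ρ = 11.43/28.51 = 0.4009
P(Wq > t) = ρ·e^{−(μ−λ)t} = 0.4009·e^{−2.8233}
= 0.4009·0.059408 = 0.023817

Final: 0.023817


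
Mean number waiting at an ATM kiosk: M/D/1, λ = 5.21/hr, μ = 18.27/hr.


ρ = 5.21/18.27 = 0.2852
M/D/1: Lq = ρ²/(2(1−ρ)) = 0.08132/(2·0.7148) = 0.05688

Final: 0.05688


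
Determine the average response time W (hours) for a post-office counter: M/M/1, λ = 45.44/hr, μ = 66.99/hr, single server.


W = 1/(μ−λ) = 1/(66.99 − 45.44) = 1/21.55 = 0.04640 hr

Final: 0.04640 hr


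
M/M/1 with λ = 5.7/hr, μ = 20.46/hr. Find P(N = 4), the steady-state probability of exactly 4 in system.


ρ = 5.7/20.46 = 0.2786
P_n = (1−ρ)·ρ^n = (1 − 0.2786)·0.2786^4 = 0.7214·0.006024 = 0.004346

Final: 0.004346


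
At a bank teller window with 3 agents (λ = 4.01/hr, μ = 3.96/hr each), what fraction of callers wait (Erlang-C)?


a = λ/μ = 1.0126; ρ = a/3 = 0.3375
P₀ = 0.358864 (from M/M/c formula)
C(c,a) = [a^c/(c!(1−ρ))]·P₀ = [1.03836/(6·0.6625)]·0.358864
= 0.26124·0.358864 = 0.093749

Final: 0.093749


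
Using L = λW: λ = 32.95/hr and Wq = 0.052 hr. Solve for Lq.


Lq = λWq = 32.95·0.052 = 1.7134

Final: 1.7134


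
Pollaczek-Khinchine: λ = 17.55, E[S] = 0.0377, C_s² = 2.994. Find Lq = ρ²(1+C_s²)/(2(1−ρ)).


ρ = λ·E[S] = 17.55·0.0377 = 0.6616
Lq = ρ²(1+C_s²)/(2(1−ρ)) = 0.4378·(1+2.994)/(2·0.3384)
= 0.4378·3.9940/0.6767 = 2.58363

Final: 2.58363


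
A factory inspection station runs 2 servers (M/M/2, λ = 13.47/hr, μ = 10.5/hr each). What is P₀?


a = λ/μ = 13.47/10.5 = 1.2829; ρ = a/c = 0.6414
Σ_{k=0}^{1} a^k/k! (terms k=0..1) = 1.00000 + 1.28286 = 2.28286
Tail: a^2/(2!(1−ρ)) = 1.64572/(2·0.3586) = 2.29483
P₀ = 1/(2.28286 + 2.29483) = 1/4.57769 = 0.218451

Final: 0.218451


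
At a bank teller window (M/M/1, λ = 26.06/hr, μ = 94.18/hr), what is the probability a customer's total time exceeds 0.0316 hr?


W ~ Exponential(μ−λ) for M/M/1.
μ − λ = 94.18 − 26.06 = 68.1200
P(W > t) = e^{−(μ−λ)t} = e^{−2.1526} = 0.116183

Final: 0.116183


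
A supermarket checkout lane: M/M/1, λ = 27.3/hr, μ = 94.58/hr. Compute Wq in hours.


ρ = 27.3/94.58 = 0.2886
Wq = ρ/(μ−λ) = 0.2886/(94.58 − 27.3) = 0.2886/67.28 = 0.004290 hr

Final: 0.004290 hr


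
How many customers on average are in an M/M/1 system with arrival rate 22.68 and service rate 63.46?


ρ = λ/μ = 22.68/63.46 = 0.3574
L = ρ/(1−ρ) = 0.3574/(1 − 0.3574) = 0.3574/0.6426 = 0.5562

Final: 0.5562


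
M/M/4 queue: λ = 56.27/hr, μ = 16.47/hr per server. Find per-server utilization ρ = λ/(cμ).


ρ = λ/(cμ) = 56.27/(4·16.47) = 56.27/65.88 = 0.8541

Final: 0.8541


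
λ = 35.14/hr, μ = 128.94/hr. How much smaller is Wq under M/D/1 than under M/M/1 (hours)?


ρ = 35.14/128.94 = 0.2725
Wq(M/M/1) = ρ/(μ−λ) = 0.2725/93.80 = 0.002905 hr
Wq(M/D/1) = ρ/(2(μ−λ)) = 0.001453 hr
Savings = 0.002905 − 0.001453 = 0.001453 hr

Final: 0.001453 hr


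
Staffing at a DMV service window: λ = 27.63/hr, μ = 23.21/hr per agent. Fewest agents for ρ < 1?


Stability requires cμ > λ ⇔ c > λ/μ.
λ/μ = 27.63/23.21 = 1.1904
Minimum integer c = ⌊1.1904⌋ + 1 = 2
Check: 2·23.21 = 46.42 > 27.63, while 1·23.21 = 23.21 ≤ 27.63

Final: 2 servers


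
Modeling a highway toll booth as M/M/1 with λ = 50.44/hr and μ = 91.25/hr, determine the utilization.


ρ = λ/μ = 50.44/91.25 = 0.5528

Final: 0.5528


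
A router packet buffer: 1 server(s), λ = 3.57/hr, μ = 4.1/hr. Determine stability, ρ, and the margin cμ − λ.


Total capacity cμ = 1·4.1 = 4.10/hr
ρ = λ/(cμ) = 3.57/4.10 = 0.8707
Stable ⇔ ρ < 1: YES
Spare capacity = cμ − λ = 4.10 − 3.57 = 0.53/hr

Final: ρ = 0.8707; stable; margin = 0.53/hr


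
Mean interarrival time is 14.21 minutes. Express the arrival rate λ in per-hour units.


λ = 1/(interarrival time) in consistent units.
1 hour = 60 min, so λ = 60/14.21 = 4.2224 per hour

Final: 4.2224 /hr


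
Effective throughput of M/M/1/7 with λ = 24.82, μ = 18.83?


ρ = 1.3181; P_K = (1−ρ)ρ^7/(1−ρ^8) = 0.271088
λ_eff = λ(1 − P_K) = 24.82·(1 − 0.271088) = 24.82·0.728912 = 18.0916 /hr

Final: 18.0916 /hr


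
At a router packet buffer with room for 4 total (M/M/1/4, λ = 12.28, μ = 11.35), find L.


ρ = 12.28/11.35 = 1.0819
L = ρ[1 − (K+1)ρ^K + Kρ^(K+1)] / [(1−ρ)(1−ρ^(K+1))]
Numerator: 1.0819·(1 − 5·1.370282 + 4·1.482561) = 0.085292
Denominator: (-0.08194)·(-0.482561) = 0.039540
L = 0.085292/0.039540 = 2.1571

Final: 2.1571


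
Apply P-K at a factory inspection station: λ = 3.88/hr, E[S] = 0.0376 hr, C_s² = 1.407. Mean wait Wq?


ρ = λ·E[S] = 3.88·0.0376 = 0.1459
E[S²] = E[S]²(1+C_s²) = 0.0376²·(1+1.407) = 0.003403
Wq = λ·E[S²]/(2(1−ρ)) = 3.88·0.003403/(2·0.8541) = 0.007729 hr

Final: 0.007729 hr


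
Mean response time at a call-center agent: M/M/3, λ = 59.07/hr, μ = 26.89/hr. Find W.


a = 2.1967; ρ = 0.7322; P₀ = 0.081914
Lq = P₀·a^c·ρ/(c!(1−ρ)²) = 1.47812
Wq = Lq/λ = 1.47812/59.07 = 0.02502 hr
W = Wq + 1/μ = 0.02502 + 0.03719 = 0.06221 hr

Final: 0.06221 hr


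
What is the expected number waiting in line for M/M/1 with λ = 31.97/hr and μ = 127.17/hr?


ρ = 31.97/127.17 = 0.2514
Lq = ρ²/(1−ρ) = 0.06320/0.7486 = 0.08442

Final: 0.08442


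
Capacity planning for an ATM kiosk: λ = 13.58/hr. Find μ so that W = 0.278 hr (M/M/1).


W = 1/(μ−λ) ⇒ μ − λ = 1/W = 1/0.278 = 3.5971
μ = λ + 1/W = 13.58 + 3.5971 = 17.1771 per hr

Final: 17.1771 /hr


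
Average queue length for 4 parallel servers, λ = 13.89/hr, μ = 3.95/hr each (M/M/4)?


a = λ/μ = 3.5165; ρ = a/4 = 0.8791
P₀ = 0.014154
Lq = P₀·a^c·ρ / (c!·(1−ρ)²) = 0.014154·152.90462·0.8791/(24·0.01461)
= 5.42495

Final: 5.42495


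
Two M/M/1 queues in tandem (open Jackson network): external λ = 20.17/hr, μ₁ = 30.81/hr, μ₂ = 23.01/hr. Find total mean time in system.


Each node sees arrival rate λ = 20.17/hr (tandem ⇒ throughput preserved).
W₁ = 1/(μ₁−λ) = 1/(30.81−20.17) = 0.09398 hr
W₂ = 1/(μ₂−λ) = 1/(23.01−20.17) = 0.35211 hr
W_total = W₁ + W₂ = 0.09398 + 0.35211 = 0.44610 hr

Final: 0.44610 hr


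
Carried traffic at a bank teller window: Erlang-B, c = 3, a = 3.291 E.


B(3,3.291) = 0.379666 (Erlang-B)
Carried load = a(1 − B) = 3.291·(1 − 0.379666) = 3.291·0.620334 = 2.0415 E

Final: 2.0415 Erlangs


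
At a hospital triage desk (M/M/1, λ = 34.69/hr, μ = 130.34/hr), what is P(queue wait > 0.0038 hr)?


ρ = 34.69/130.34 = 0.2662
P(Wq > t) = ρ·e^{−(μ−λ)t} = 0.2662·e^{−0.3635}
= 0.2662·0.695260 = 0.185043

Final: 0.185043


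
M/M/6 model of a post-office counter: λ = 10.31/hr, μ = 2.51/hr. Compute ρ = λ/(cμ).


ρ = λ/(cμ) = 10.31/(6·2.51) = 10.31/15.06 = 0.6846

Final: 0.6846


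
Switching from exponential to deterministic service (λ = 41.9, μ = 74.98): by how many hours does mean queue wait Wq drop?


ρ = 41.9/74.98 = 0.5588
Wq(M/M/1) = ρ/(μ−λ) = 0.5588/33.08 = 0.01689 hr
Wq(M/D/1) = ρ/(2(μ−λ)) = 0.008446 hr
Savings = 0.01689 − 0.008446 = 0.008446 hr

Final: 0.008446 hr


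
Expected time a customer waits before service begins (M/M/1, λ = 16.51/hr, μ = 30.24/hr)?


ρ = 16.51/30.24 = 0.5460
Wq = ρ/(μ−λ) = 0.5460/(30.24 − 16.51) = 0.5460/13.73 = 0.03976 hr

Final: 0.03976 hr


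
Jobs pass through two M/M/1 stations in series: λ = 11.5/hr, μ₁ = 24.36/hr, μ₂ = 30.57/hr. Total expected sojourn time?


Each node sees arrival rate λ = 11.5/hr (tandem ⇒ throughput preserved).
W₁ = 1/(μ₁−λ) = 1/(24.36−11.5) = 0.07776 hr
W₂ = 1/(μ₂−λ) = 1/(30.57−11.5) = 0.05244 hr
W_total = W₁ + W₂ = 0.07776 + 0.05244 = 0.13020 hr

Final: 0.13020 hr


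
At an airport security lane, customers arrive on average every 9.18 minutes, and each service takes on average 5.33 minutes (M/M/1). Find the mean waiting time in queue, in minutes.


λ = 60/9.18 = 6.5359 /hr
μ = 60/5.33 = 11.2570 /hr
ρ = λ/μ = 6.5359/11.2570 = 0.5806
Wq = ρ/(μ−λ) = 0.5806/(11.2570−6.5359) = 0.12298 hr
In minutes: 0.12298·60 = 7.379 min

Final: 7.379 min


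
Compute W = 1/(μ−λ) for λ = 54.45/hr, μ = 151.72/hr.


W = 1/(μ−λ) = 1/(151.72 − 54.45) = 1/97.27 = 0.01028 hr

Final: 0.01028 hr


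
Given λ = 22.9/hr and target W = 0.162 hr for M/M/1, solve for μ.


W = 1/(μ−λ) ⇒ μ − λ = 1/W = 1/0.162 = 6.1728
μ = λ + 1/W = 22.9 + 6.1728 = 29.0728 per hr

Final: 29.0728 /hr


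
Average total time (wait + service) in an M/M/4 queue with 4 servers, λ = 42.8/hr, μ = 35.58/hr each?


a = 1.2029; ρ = 0.3007; P₀ = 0.299284
Lq = P₀·a^c·ρ/(c!(1−ρ)²) = 0.01606
Wq = Lq/λ = 0.01606/42.8 = 0.0003752 hr
W = Wq + 1/μ = 0.0003752 + 0.02811 = 0.02848 hr

Final: 0.02848 hr


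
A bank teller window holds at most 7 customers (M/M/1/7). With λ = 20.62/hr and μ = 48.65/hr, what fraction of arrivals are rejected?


ρ = λ/μ = 20.62/48.65 = 0.4238
P_K = (1−ρ)ρ^K/(1−ρ^(K+1)) = (0.5762·0.002457)/(1 − 0.001041)
= 0.001416/0.998959 = 0.001417

Final: 0.001417


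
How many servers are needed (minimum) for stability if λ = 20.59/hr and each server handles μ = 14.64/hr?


Stability requires cμ > λ ⇔ c > λ/μ.
λ/μ = 20.59/14.64 = 1.4064
Minimum integer c = ⌊1.4064⌋ + 1 = 2
Check: 2·14.64 = 29.28 > 20.59, while 1·14.64 = 14.64 ≤ 20.59

Final: 2 servers


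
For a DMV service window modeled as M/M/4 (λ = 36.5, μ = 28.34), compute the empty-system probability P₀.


a = λ/μ = 36.5/28.34 = 1.2879; ρ = a/c = 0.3220
Σ_{k=0}^{3} a^k/k! (terms k=0..3) = 1.00000 + 1.28793 + 0.82938 + 0.35606 = 3.47338
Tail: a^4/(4!(1−ρ)) = 2.75152/(24·0.6780) = 0.16909
P₀ = 1/(3.47338 + 0.16909) = 1/3.64247 = 0.274539

Final: 0.274539


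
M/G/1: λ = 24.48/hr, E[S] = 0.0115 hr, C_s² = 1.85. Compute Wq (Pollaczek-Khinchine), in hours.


ρ = λ·E[S] = 24.48·0.0115 = 0.2815
E[S²] = E[S]²(1+C_s²) = 0.0115²·(1+1.85) = 0.0003769
Wq = λ·E[S²]/(2(1−ρ)) = 24.48·0.0003769/(2·0.7185) = 0.006421 hr

Final: 0.006421 hr


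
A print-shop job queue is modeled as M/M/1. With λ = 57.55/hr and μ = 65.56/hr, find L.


ρ = λ/μ = 57.55/65.56 = 0.8778
L = ρ/(1−ρ) = 0.8778/(1 − 0.8778) = 0.8778/0.1222 = 7.1848

Final: 7.1848


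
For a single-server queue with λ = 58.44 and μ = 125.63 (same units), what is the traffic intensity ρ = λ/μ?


ρ = λ/μ = 58.44/125.63 = 0.4652

Final: 0.4652


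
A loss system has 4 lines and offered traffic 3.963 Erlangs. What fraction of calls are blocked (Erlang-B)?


B(c,a) = (a^c/c!) / Σ_{k=0}^{c} a^k/k!
a^4/4! = 10.277442
Σ terms (k=0..4): 1.00000 + 3.96300 + 7.85268 + 10.37340 + 10.27744 = 33.466523
B = 10.277442/33.466523 = 0.307096

Final: 0.307096


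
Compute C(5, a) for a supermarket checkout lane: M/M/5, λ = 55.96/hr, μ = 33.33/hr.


a = λ/μ = 1.6790; ρ = a/5 = 0.3358
P₀ = 0.186021 (from M/M/c formula)
C(c,a) = [a^c/(c!(1−ρ))]·P₀ = [13.34172/(120·0.6642)]·0.186021
= 0.16739·0.186021 = 0.031138

Final: 0.031138


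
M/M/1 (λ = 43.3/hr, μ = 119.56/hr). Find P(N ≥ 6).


ρ = 43.3/119.56 = 0.3622
P(N ≥ n) = ρ^n = 0.3622^6 = 0.002256

Final: 0.002256


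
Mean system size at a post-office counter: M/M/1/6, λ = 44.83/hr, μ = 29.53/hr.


ρ = 44.83/29.53 = 1.5181
L = ρ[1 − (K+1)ρ^K + Kρ^(K+1)] / [(1−ρ)(1−ρ^(K+1))]
Numerator: 1.5181·(1 − 7·12.241419 + 6·18.583908) = 40.706060
Denominator: (-0.5181)·(-17.583908) = 9.110525
L = 40.706060/9.110525 = 4.4680

Final: 4.4680


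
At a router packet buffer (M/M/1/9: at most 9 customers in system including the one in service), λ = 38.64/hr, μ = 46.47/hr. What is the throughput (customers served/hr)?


ρ = 0.8315; P_K = (1−ρ)ρ^9/(1−ρ^10) = 0.038024
λ_eff = λ(1 − P_K) = 38.64·(1 − 0.038024) = 38.64·0.961976 = 37.1708 /hr

Final: 37.1708 /hr


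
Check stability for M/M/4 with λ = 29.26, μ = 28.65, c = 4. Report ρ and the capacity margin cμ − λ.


Total capacity cμ = 4·28.65 = 114.60/hr
ρ = λ/(cμ) = 29.26/114.60 = 0.2553
Stable ⇔ ρ < 1: YES
Spare capacity = cμ − λ = 114.60 − 29.26 = 85.34/hr

Final: ρ = 0.2553; stable; margin = 85.34/hr


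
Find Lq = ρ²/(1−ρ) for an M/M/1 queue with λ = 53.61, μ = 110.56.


ρ = 53.61/110.56 = 0.4849
Lq = ρ²/(1−ρ) = 0.2351/0.5151 = 0.4565

Final: 0.4565


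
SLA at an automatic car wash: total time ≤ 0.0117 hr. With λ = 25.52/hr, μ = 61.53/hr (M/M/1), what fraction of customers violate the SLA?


W ~ Exponential(μ−λ) for M/M/1.
μ − λ = 61.53 − 25.52 = 36.0100
P(W > t) = e^{−(μ−λ)t} = e^{−0.4213} = 0.656182

Final: 0.656182


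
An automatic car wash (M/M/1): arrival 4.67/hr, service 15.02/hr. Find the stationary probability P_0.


ρ = 4.67/15.02 = 0.3109
P_n = (1−ρ)·ρ^n = (1 − 0.3109)·0.3109^0 = 0.6891·1.000000 = 0.689081

Final: 0.689081


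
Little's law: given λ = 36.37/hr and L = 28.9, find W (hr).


W = L/λ = 28.9/36.37 = 0.7946 hr

Final: 0.7946 hr


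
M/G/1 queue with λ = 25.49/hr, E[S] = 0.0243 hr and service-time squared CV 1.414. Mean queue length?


ρ = λ·E[S] = 25.49·0.0243 = 0.6194
Lq = ρ²(1+C_s²)/(2(1−ρ)) = 0.3837·(1+1.414)/(2·0.3806)
= 0.3837·2.4140/0.7612 = 1.21674

Final: 1.21674


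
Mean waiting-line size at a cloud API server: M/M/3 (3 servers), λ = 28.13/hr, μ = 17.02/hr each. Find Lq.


a = λ/μ = 1.6528; ρ = a/3 = 0.5509
P₀ = 0.175620
Lq = P₀·a^c·ρ / (c!·(1−ρ)²) = 0.175620·4.51472·0.5509/(6·0.20167)
= 0.36099

Final: 0.36099


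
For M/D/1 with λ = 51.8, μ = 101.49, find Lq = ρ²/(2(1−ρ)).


ρ = 51.8/101.49 = 0.5104
M/D/1: Lq = ρ²/(2(1−ρ)) = 0.2605/(2·0.4896) = 0.26603

Final: 0.26603


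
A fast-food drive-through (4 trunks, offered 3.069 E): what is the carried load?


B(4,3.069) = 0.213757 (Erlang-B)
Carried load = a(1 − B) = 3.069·(1 − 0.213757) = 3.069·0.786243 = 2.4130 E

Final: 2.4130 Erlangs


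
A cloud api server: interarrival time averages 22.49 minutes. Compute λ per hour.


λ = 1/(interarrival time) in consistent units.
1 hour = 60 min, so λ = 60/22.49 = 2.6679 per hour

Final: 2.6679 /hr


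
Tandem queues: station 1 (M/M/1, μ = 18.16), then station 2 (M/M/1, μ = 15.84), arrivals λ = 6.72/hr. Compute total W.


Each node sees arrival rate λ = 6.72/hr (tandem ⇒ throughput preserved).
W₁ = 1/(μ₁−λ) = 1/(18.16−6.72) = 0.08741 hr
W₂ = 1/(μ₂−λ) = 1/(15.84−6.72) = 0.10965 hr
W_total = W₁ + W₂ = 0.08741 + 0.10965 = 0.19706 hr

Final: 0.19706 hr


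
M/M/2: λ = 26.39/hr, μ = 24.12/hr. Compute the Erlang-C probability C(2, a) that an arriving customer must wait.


a = λ/μ = 1.0941; ρ = a/2 = 0.5471
P₀ = 0.292778 (from M/M/c formula)
C(c,a) = [a^c/(c!(1−ρ))]·P₀ = [1.19708/(2·0.4529)]·0.292778
= 1.32145·0.292778 = 0.386890

Final: 0.386890


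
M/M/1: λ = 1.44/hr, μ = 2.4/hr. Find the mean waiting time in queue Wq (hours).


ρ = 1.44/2.4 = 0.6000
Wq = ρ/(μ−λ) = 0.6000/(2.4 − 1.44) = 0.6000/0.9600 = 0.6250 hr

Final: 0.6250 hr


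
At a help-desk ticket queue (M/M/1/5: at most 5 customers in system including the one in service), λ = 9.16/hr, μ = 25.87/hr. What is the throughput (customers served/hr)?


ρ = 0.3541; P_K = (1−ρ)ρ^5/(1−ρ^6) = 0.003602
λ_eff = λ(1 − P_K) = 9.16·(1 − 0.003602) = 9.16·0.996398 = 9.1270 /hr

Final: 9.1270 /hr


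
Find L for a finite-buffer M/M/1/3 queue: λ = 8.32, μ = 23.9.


ρ = 8.32/23.9 = 0.3481
L = ρ[1 − (K+1)ρ^K + Kρ^(K+1)] / [(1−ρ)(1−ρ^(K+1))]
Numerator: 0.3481·(1 − 4·0.042187 + 3·0.014686) = 0.304711
Denominator: (0.6519)·(0.985314) = 0.642309
L = 0.304711/0.642309 = 0.4744

Final: 0.4744


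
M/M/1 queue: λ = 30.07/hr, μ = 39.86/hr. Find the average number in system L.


ρ = λ/μ = 30.07/39.86 = 0.7544
L = ρ/(1−ρ) = 0.7544/(1 − 0.7544) = 0.7544/0.2456 = 3.0715

Final: 3.0715


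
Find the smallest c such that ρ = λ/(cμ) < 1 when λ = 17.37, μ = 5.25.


Stability requires cμ > λ ⇔ c > λ/μ.
λ/μ = 17.37/5.25 = 3.3086
Minimum integer c = ⌊3.3086⌋ + 1 = 4
Check: 4·5.25 = 21.00 > 17.37, while 3·5.25 = 15.75 ≤ 17.37

Final: 4 servers


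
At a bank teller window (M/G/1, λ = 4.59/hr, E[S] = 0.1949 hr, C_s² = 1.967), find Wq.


ρ = λ·E[S] = 4.59·0.1949 = 0.8946
E[S²] = E[S]²(1+C_s²) = 0.1949²·(1+1.967) = 0.112704
Wq = λ·E[S²]/(2(1−ρ)) = 4.59·0.112704/(2·0.1054) = 2.45384 hr

Final: 2.45384 hr


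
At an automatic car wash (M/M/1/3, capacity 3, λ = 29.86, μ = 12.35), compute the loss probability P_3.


ρ = λ/μ = 29.86/12.35 = 2.4178
P_K = (1−ρ)ρ^K/(1−ρ^(K+1)) = (-1.4178·14.134112)/(1 − 34.173651)
= -20.039539/-33.173651 = 0.604080

Final: 0.604080


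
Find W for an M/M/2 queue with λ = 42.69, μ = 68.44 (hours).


a = 0.6238; ρ = 0.3119; P₀ = 0.524531
Lq = P₀·a^c·ρ/(c!(1−ρ)²) = 0.06721
Wq = Lq/λ = 0.06721/42.69 = 0.001574 hr
W = Wq + 1/μ = 0.001574 + 0.01461 = 0.01619 hr

Final: 0.01619 hr


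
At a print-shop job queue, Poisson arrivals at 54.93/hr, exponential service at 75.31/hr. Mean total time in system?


W = 1/(μ−λ) = 1/(75.31 − 54.93) = 1/20.38 = 0.04907 hr

Final: 0.04907 hr


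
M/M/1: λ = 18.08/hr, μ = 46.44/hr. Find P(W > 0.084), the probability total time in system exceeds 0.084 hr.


W ~ Exponential(μ−λ) for M/M/1.
μ − λ = 46.44 − 18.08 = 28.3600
P(W > t) = e^{−(μ−λ)t} = e^{−2.3822} = 0.092343

Final: 0.092343


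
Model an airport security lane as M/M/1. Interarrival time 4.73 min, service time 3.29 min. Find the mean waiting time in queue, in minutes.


λ = 60/4.73 = 12.6850 /hr
μ = 60/3.29 = 18.2371 /hr
ρ = λ/μ = 12.6850/18.2371 = 0.6956
Wq = ρ/(μ−λ) = 0.6956/(18.2371−12.6850) = 0.12528 hr
In minutes: 0.12528·60 = 7.517 min

Final: 7.517 min


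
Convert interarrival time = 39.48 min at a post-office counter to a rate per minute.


λ = 1/(interarrival time) in consistent units.
1 minute = 1 min, so λ = 1/39.48 = 0.02533 per minute

Final: 0.02533 /min


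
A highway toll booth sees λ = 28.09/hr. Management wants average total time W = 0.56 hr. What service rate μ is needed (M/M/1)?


W = 1/(μ−λ) ⇒ μ − λ = 1/W = 1/0.56 = 1.7857
μ = λ + 1/W = 28.09 + 1.7857 = 29.8757 per hr

Final: 29.8757 /hr


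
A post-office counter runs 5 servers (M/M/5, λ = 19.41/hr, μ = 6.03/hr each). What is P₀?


a = λ/μ = 19.41/6.03 = 3.2189; ρ = a/c = 0.6438
Σ_{k=0}^{4} a^k/k! (terms k=0..4) = 1.00000 + 3.21891 + 5.18068 + 5.55870 + 4.47323 = 19.43152
Tail: a^5/(5!(1−ρ)) = 345.57404/(120·0.3562) = 8.08431
P₀ = 1/(19.43152 + 8.08431) = 1/27.51583 = 0.036343

Final: 0.036343


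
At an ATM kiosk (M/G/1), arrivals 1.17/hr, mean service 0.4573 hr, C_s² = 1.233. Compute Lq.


ρ = λ·E[S] = 1.17·0.4573 = 0.5350
Lq = ρ²(1+C_s²)/(2(1−ρ)) = 0.2863·(1+1.233)/(2·0.4650)
= 0.2863·2.2330/0.9299 = 0.68741

Final: 0.68741


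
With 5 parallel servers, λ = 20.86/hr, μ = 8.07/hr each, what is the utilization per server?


ρ = λ/(cμ) = 20.86/(5·8.07) = 20.86/40.35 = 0.5170

Final: 0.5170


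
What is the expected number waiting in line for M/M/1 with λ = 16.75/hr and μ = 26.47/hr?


ρ = 16.75/26.47 = 0.6328
Lq = ρ²/(1−ρ) = 0.4004/0.3672 = 1.0905

Final: 1.0905


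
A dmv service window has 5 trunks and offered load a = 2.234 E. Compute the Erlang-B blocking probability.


B(c,a) = (a^c/c!) / Σ_{k=0}^{c} a^k/k!
a^5/5! = 0.463697
Σ terms (k=0..5): 1.00000 + 2.23400 + 2.49538 + 1.85822 + 1.03782 + 0.46370 = 9.089119
B = 0.463697/9.089119 = 0.051017

Final: 0.051017


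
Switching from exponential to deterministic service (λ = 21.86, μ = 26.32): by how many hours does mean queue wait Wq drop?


ρ = 21.86/26.32 = 0.8305
Wq(M/M/1) = ρ/(μ−λ) = 0.8305/4.46 = 0.18622 hr
Wq(M/D/1) = ρ/(2(μ−λ)) = 0.09311 hr
Savings = 0.18622 − 0.09311 = 0.09311 hr

Final: 0.09311 hr


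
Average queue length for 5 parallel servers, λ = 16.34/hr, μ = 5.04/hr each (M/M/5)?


a = λ/μ = 3.2421; ρ = a/5 = 0.6484
P₀ = 0.035373
Lq = P₀·a^c·ρ / (c!·(1−ρ)²) = 0.035373·358.18515·0.6484/(120·0.12361)
= 0.55384

Final: 0.55384


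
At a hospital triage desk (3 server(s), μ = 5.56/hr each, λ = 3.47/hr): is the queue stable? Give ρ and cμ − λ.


Total capacity cμ = 3·5.56 = 16.68/hr
ρ = λ/(cμ) = 3.47/16.68 = 0.2080
Stable ⇔ ρ < 1: YES
Spare capacity = cμ − λ = 16.68 − 3.47 = 13.21/hr

Final: ρ = 0.2080; stable; margin = 13.21/hr


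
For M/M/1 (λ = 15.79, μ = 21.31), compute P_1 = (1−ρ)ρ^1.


ρ = 15.79/21.31 = 0.7410
P_n = (1−ρ)·ρ^n = (1 − 0.7410)·0.7410^1 = 0.2590·0.740967 = 0.191935

Final: 0.191935


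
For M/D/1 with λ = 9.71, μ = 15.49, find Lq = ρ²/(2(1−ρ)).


ρ = 9.71/15.49 = 0.6269
M/D/1: Lq = ρ²/(2(1−ρ)) = 0.3929/(2·0.3731) = 0.52654

Final: 0.52654


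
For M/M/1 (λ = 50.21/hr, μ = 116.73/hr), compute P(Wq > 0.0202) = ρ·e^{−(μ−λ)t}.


ρ = 50.21/116.73 = 0.4301
P(Wq > t) = ρ·e^{−(μ−λ)t} = 0.4301·e^{−1.3437}
= 0.4301·0.260878 = 0.112213

Final: 0.112213


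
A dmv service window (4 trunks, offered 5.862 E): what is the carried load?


B(4,5.862) = 0.460608 (Erlang-B)
Carried load = a(1 − B) = 5.862·(1 − 0.460608) = 5.862·0.539392 = 3.1619 E

Final: 3.1619 Erlangs


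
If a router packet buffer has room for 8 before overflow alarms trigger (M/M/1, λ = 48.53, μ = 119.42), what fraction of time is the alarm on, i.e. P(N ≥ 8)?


ρ = 48.53/119.42 = 0.4064
P(N ≥ n) = ρ^n = 0.4064^8 = 0.0007438

Final: 0.0007438


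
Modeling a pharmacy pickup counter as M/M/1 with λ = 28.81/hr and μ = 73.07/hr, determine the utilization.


ρ = λ/μ = 28.81/73.07 = 0.3943

Final: 0.3943


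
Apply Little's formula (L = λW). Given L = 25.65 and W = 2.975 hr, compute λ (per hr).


λ = L/W = 25.65/2.975 = 8.6218 /hr

Final: 8.6218 /hr


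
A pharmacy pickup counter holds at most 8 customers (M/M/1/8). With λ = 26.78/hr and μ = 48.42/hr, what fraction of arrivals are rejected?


ρ = λ/μ = 26.78/48.42 = 0.5531
P_K = (1−ρ)ρ^K/(1−ρ^(K+1)) = (0.4469·0.008756)/(1 − 0.004843)
= 0.003913/0.995157 = 0.003932

Final: 0.003932


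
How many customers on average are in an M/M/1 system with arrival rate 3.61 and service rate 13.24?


ρ = λ/μ = 3.61/13.24 = 0.2727
L = ρ/(1−ρ) = 0.2727/(1 − 0.2727) = 0.2727/0.7273 = 0.3749

Final: 0.3749


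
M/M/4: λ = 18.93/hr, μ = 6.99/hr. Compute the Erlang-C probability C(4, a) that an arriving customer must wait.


a = λ/μ = 2.7082; ρ = a/4 = 0.6770
P₀ = 0.056737 (from M/M/c formula)
C(c,a) = [a^c/(c!(1−ρ))]·P₀ = [53.78903/(24·0.3230)]·0.056737
= 6.93956·0.056737 = 0.393732

Final: 0.393732


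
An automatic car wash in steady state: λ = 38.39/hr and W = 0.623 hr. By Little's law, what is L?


L = λW = 38.39·0.623 = 23.9170

Final: 23.9170


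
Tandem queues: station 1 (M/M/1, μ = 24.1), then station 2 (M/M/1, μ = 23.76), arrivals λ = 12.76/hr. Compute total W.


Each node sees arrival rate λ = 12.76/hr (tandem ⇒ throughput preserved).
W₁ = 1/(μ₁−λ) = 1/(24.1−12.76) = 0.08818 hr
W₂ = 1/(μ₂−λ) = 1/(23.76−12.76) = 0.09091 hr
W_total = W₁ + W₂ = 0.08818 + 0.09091 = 0.17909 hr

Final: 0.17909 hr


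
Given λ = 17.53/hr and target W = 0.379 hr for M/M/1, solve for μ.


W = 1/(μ−λ) ⇒ μ − λ = 1/W = 1/0.379 = 2.6385
μ = λ + 1/W = 17.53 + 2.6385 = 20.1685 per hr

Final: 20.1685 /hr


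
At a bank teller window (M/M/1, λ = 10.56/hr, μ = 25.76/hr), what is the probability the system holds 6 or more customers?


ρ = 10.56/25.76 = 0.4099
P(N ≥ n) = ρ^n = 0.4099^6 = 0.004746

Final: 0.004746


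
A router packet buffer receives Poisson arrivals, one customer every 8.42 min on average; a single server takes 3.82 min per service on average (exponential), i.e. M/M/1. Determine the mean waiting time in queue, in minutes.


λ = 60/8.42 = 7.1259 /hr
μ = 60/3.82 = 15.7068 /hr
ρ = λ/μ = 7.1259/15.7068 = 0.4537
Wq = ρ/(μ−λ) = 0.4537/(15.7068−7.1259) = 0.05287 hr
In minutes: 0.05287·60 = 3.172 min

Final: 3.172 min


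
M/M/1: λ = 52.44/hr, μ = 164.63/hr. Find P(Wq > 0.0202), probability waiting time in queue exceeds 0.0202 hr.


ρ = 52.44/164.63 = 0.3185
P(Wq > t) = ρ·e^{−(μ−λ)t} = 0.3185·e^{−2.2662}
= 0.3185·0.103702 = 0.033032

Final: 0.033032


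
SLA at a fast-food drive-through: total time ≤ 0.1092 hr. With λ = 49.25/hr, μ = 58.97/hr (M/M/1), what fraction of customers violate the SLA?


W ~ Exponential(μ−λ) for M/M/1.
μ − λ = 58.97 − 49.25 = 9.7200
P(W > t) = e^{−(μ−λ)t} = e^{−1.0614} = 0.345963

Final: 0.345963


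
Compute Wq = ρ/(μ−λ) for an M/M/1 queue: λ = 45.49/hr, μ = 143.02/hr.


ρ = 45.49/143.02 = 0.3181
Wq = ρ/(μ−λ) = 0.3181/(143.02 − 45.49) = 0.3181/97.53 = 0.003261 hr

Final: 0.003261 hr


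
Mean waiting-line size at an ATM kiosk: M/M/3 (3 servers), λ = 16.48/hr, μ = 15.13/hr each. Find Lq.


a = λ/μ = 1.0892; ρ = a/3 = 0.3631
P₀ = 0.331061
Lq = P₀·a^c·ρ / (c!·(1−ρ)²) = 0.331061·1.29227·0.3631/(6·0.40567)
= 0.06382

Final: 0.06382


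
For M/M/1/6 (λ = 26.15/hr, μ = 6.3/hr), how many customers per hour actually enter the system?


ρ = 4.1508; P_K = (1−ρ)ρ^6/(1−ρ^7) = 0.759118
λ_eff = λ(1 − P_K) = 26.15·(1 − 0.759118) = 26.15·0.240882 = 6.2991 /hr

Final: 6.2991 /hr


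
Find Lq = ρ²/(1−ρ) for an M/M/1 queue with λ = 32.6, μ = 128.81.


ρ = 32.6/128.81 = 0.2531
Lq = ρ²/(1−ρ) = 0.06405/0.7469 = 0.08576

Final: 0.08576


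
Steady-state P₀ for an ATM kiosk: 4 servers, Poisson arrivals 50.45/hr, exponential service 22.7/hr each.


a = λ/μ = 50.45/22.7 = 2.2225; ρ = a/c = 0.5556
Σ_{k=0}^{3} a^k/k! (terms k=0..3) = 1.00000 + 2.22247 + 2.46968 + 1.82959 = 7.52174
Tail: a^4/(4!(1−ρ)) = 24.39727/(24·0.4444) = 2.28756
P₀ = 1/(7.52174 + 2.28756) = 1/9.80930 = 0.101944

Final: 0.101944


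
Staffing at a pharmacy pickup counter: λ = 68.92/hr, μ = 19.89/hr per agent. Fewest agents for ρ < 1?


Stability requires cμ > λ ⇔ c > λ/μ.
λ/μ = 68.92/19.89 = 3.4651
Minimum integer c = ⌊3.4651⌋ + 1 = 4
Check: 4·19.89 = 79.56 > 68.92, while 3·19.89 = 59.67 ≤ 68.92

Final: 4 servers


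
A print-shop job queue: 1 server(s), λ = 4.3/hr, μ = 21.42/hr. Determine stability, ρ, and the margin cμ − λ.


Total capacity cμ = 1·21.42 = 21.42/hr
ρ = λ/(cμ) = 4.3/21.42 = 0.2007
Stable ⇔ ρ < 1: YES
Spare capacity = cμ − λ = 21.42 − 4.3 = 17.12/hr

Final: ρ = 0.2007; stable; margin = 17.12/hr


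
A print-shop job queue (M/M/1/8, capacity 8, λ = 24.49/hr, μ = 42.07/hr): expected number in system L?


ρ = 24.49/42.07 = 0.5821
L = ρ[1 − (K+1)ρ^K + Kρ^(K+1)] / [(1−ρ)(1−ρ^(K+1))]
Numerator: 0.5821·(1 − 9·0.013187 + 8·0.007676) = 0.548787
Denominator: (0.4179)·(0.992324) = 0.414667
L = 0.548787/0.414667 = 1.3234

Final: 1.3234


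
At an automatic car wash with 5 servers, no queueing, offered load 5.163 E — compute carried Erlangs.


B(5,5.163) = 0.297951 (Erlang-B)
Carried load = a(1 − B) = 5.163·(1 − 0.297951) = 5.163·0.702049 = 3.6247 E

Final: 3.6247 Erlangs


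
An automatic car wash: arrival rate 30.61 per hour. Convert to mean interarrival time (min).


Mean interarrival time = 1/λ = 1/30.61 hour = 0.03267 hour
In minutes: 0.03267 × 60 = 1.9601 min

Final: 1.9601 min


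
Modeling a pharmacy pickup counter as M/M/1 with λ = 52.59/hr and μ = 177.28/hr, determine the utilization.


ρ = λ/μ = 52.59/177.28 = 0.2966

Final: 0.2966


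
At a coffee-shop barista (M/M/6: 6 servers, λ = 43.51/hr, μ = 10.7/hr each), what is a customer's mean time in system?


a = 4.0664; ρ = 0.6777; P₀ = 0.015460
Lq = P₀·a^c·ρ/(c!(1−ρ)²) = 0.63347
Wq = Lq/λ = 0.63347/43.51 = 0.01456 hr
W = Wq + 1/μ = 0.01456 + 0.09346 = 0.10802 hr

Final: 0.10802 hr


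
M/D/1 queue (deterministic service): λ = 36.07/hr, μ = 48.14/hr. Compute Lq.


ρ = 36.07/48.14 = 0.7493
M/D/1: Lq = ρ²/(2(1−ρ)) = 0.5614/(2·0.2507) = 1.11956

Final: 1.11956


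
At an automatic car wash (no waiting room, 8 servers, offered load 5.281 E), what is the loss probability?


B(c,a) = (a^c/c!) / Σ_{k=0}^{c} a^k/k!
a^8/8! = 15.004061
Σ terms (k=0..8): 1.00000 + 5.28100 + 13.94448 + 24.54693 + 32.40809 + 34.22942 + 30.12760 + 22.72912 + 15.00406 = 179.270707
B = 15.004061/179.270707 = 0.083695

Final: 0.083695


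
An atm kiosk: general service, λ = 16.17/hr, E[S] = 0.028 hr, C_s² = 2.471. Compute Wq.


ρ = λ·E[S] = 16.17·0.028 = 0.4528
E[S²] = E[S]²(1+C_s²) = 0.028²·(1+2.471) = 0.002721
Wq = λ·E[S²]/(2(1−ρ)) = 16.17·0.002721/(2·0.5472) = 0.04020 hr

Final: 0.04020 hr


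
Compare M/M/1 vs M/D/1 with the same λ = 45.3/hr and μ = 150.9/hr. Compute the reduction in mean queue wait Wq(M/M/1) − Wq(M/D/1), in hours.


ρ = 45.3/150.9 = 0.3002
Wq(M/M/1) = ρ/(μ−λ) = 0.3002/105.60 = 0.002843 hr
Wq(M/D/1) = ρ/(2(μ−λ)) = 0.001421 hr
Savings = 0.002843 − 0.001421 = 0.001421 hr

Final: 0.001421 hr


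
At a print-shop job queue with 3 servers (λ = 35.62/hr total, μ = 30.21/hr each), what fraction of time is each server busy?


ρ = λ/(cμ) = 35.62/(3·30.21) = 35.62/90.63 = 0.3930

Final: 0.3930


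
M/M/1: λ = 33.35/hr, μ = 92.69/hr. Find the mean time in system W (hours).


W = 1/(μ−λ) = 1/(92.69 − 33.35) = 1/59.34 = 0.01685 hr

Final: 0.01685 hr


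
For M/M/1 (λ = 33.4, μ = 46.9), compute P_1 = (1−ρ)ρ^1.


ρ = 33.4/46.9 = 0.7122
P_n = (1−ρ)·ρ^n = (1 − 0.7122)·0.7122^1 = 0.2878·0.712154 = 0.204991

Final: 0.204991


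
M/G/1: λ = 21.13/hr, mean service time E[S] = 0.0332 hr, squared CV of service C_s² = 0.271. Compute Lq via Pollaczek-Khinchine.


ρ = λ·E[S] = 21.13·0.0332 = 0.7015
Lq = ρ²(1+C_s²)/(2(1−ρ)) = 0.4921·(1+0.271)/(2·0.2985)
= 0.4921·1.2710/0.5970 = 1.04778

Final: 1.04778


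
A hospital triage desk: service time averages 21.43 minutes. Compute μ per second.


μ = 1/(service time) in consistent units.
1 second = 0.0166667 min, so μ = 0.0166667/21.43 = 0.0007777 per second

Final: 0.0007777 /sec


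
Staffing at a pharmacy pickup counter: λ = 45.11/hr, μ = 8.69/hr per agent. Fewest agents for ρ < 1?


Stability requires cμ > λ ⇔ c > λ/μ.
λ/μ = 45.11/8.69 = 5.1910
Minimum integer c = ⌊5.1910⌋ + 1 = 6
Check: 6·8.69 = 52.14 > 45.11, while 5·8.69 = 43.45 ≤ 45.11

Final: 6 servers


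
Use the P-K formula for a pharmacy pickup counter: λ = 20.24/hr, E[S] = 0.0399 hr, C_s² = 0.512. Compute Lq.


ρ = λ·E[S] = 20.24·0.0399 = 0.8076
Lq = ρ²(1+C_s²)/(2(1−ρ)) = 0.6522·(1+0.512)/(2·0.1924)
= 0.6522·1.5120/0.3848 = 2.56230

Final: 2.56230


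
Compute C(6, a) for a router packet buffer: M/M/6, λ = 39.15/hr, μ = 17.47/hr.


a = λ/μ = 2.2410; ρ = a/6 = 0.3735
P₀ = 0.106041 (from M/M/c formula)
C(c,a) = [a^c/(c!(1−ρ))]·P₀ = [126.65816/(720·0.6265)]·0.106041
= 0.28079·0.106041 = 0.029775

Final: 0.029775


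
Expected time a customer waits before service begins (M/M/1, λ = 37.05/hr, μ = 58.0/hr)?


ρ = 37.05/58.0 = 0.6388
Wq = ρ/(μ−λ) = 0.6388/(58.0 − 37.05) = 0.6388/20.95 = 0.03049 hr

Final: 0.03049 hr


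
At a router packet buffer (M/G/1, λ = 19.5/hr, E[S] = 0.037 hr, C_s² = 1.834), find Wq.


ρ = λ·E[S] = 19.5·0.037 = 0.7215
E[S²] = E[S]²(1+C_s²) = 0.037²·(1+1.834) = 0.003880
Wq = λ·E[S²]/(2(1−ρ)) = 19.5·0.003880/(2·0.2785) = 0.13583 hr

Final: 0.13583 hr


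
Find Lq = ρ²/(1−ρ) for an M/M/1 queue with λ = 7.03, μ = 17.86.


ρ = 7.03/17.86 = 0.3936
Lq = ρ²/(1−ρ) = 0.1549/0.6064 = 0.2555

Final: 0.2555


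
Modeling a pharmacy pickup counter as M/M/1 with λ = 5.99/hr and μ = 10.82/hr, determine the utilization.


ρ = λ/μ = 5.99/10.82 = 0.5536

Final: 0.5536


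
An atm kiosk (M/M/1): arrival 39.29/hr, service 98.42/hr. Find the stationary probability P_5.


ρ = 39.29/98.42 = 0.3992
P_n = (1−ρ)·ρ^n = (1 − 0.3992)·0.3992^5 = 0.6008·0.010139 = 0.006091

Final: 0.006091


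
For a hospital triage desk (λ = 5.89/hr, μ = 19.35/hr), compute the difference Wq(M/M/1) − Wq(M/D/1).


ρ = 5.89/19.35 = 0.3044
Wq(M/M/1) = ρ/(μ−λ) = 0.3044/13.46 = 0.02261 hr
Wq(M/D/1) = ρ/(2(μ−λ)) = 0.01131 hr
Savings = 0.02261 − 0.01131 = 0.01131 hr

Final: 0.01131 hr
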